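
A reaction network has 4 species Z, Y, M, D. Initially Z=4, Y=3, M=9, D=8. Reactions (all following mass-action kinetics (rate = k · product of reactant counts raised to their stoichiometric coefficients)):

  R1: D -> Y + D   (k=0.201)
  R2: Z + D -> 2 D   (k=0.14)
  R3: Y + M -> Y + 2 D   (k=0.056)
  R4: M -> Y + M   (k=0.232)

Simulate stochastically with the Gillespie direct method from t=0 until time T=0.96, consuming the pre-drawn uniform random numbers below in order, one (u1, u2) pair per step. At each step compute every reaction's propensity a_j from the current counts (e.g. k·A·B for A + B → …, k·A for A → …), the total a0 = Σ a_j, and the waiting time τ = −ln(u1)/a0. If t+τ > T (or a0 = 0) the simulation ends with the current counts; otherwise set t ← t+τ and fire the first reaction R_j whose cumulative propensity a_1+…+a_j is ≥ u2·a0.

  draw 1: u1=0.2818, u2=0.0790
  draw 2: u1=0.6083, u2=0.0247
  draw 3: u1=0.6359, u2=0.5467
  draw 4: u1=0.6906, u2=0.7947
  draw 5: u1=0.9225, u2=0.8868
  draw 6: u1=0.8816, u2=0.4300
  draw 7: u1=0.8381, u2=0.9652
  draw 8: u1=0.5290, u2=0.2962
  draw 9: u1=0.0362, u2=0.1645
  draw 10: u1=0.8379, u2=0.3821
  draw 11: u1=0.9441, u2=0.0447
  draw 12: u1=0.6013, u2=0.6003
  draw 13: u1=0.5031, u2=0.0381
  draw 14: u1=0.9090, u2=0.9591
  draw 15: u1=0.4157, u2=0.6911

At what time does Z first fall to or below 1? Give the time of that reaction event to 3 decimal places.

Threshold first reached at t = 0.353

t=0.000: Z=4 Y=3 M=9 D=8
Draw 1: a1=1.608, a2=4.480, a3=1.512, a4=2.088, a0=9.688; τ=−ln(0.2818)/9.688=0.131 → t=0.131; u2·a0=0.0790·9.688=0.765 ≤ a1=1.608 → R1 fires; Z=4 Y=4 M=9 D=8
Draw 2: a1=1.608, a2=4.480, a3=2.016, a4=2.088, a0=10.192; τ=−ln(0.6083)/10.192=0.049 → t=0.180; u2·a0=0.0247·10.192=0.252 ≤ a1=1.608 → R1 fires; Z=4 Y=5 M=9 D=8
Draw 3: a1=1.608, a2=4.480, a3=2.520, a4=2.088, a0=10.696; τ=−ln(0.6359)/10.696=0.042 → t=0.222; u2·a0=0.5467·10.696=5.848; a1=1.608 < 5.848 ≤ a1+a2=6.088 → R2 fires; Z=3 Y=5 M=9 D=9
Draw 4: a1=1.809, a2=3.780, a3=2.520, a4=2.088, a0=10.197; τ=−ln(0.6906)/10.197=0.036 → t=0.258; u2·a0=0.7947·10.197=8.104; a1+a2=5.589 < 8.104 ≤ a1+…+a3=8.109 → R3 fires; Z=3 Y=5 M=8 D=11
Draw 5: a1=2.211, a2=4.620, a3=2.240, a4=1.856, a0=10.927; τ=−ln(0.9225)/10.927=0.007 → t=0.266; u2·a0=0.8868·10.927=9.690; a1+…+a3=9.071 < 9.690 ≤ a1+…+a4=10.927 → R4 fires; Z=3 Y=6 M=8 D=11
Draw 6: a1=2.211, a2=4.620, a3=2.688, a4=1.856, a0=11.375; τ=−ln(0.8816)/11.375=0.011 → t=0.277; u2·a0=0.4300·11.375=4.891; a1=2.211 < 4.891 ≤ a1+a2=6.831 → R2 fires; Z=2 Y=6 M=8 D=12
Draw 7: a1=2.412, a2=3.360, a3=2.688, a4=1.856, a0=10.316; τ=−ln(0.8381)/10.316=0.017 → t=0.294; u2·a0=0.9652·10.316=9.957; a1+…+a3=8.460 < 9.957 ≤ a1+…+a4=10.316 → R4 fires; Z=2 Y=7 M=8 D=12
Draw 8: a1=2.412, a2=3.360, a3=3.136, a4=1.856, a0=10.764; τ=−ln(0.5290)/10.764=0.059 → t=0.353; u2·a0=0.2962·10.764=3.188; a1=2.412 < 3.188 ≤ a1+a2=5.772 → R2 fires; Z=1 Y=7 M=8 D=13
Draw 9: a1=2.613, a2=1.820, a3=3.136, a4=1.856, a0=9.425; τ=−ln(0.0362)/9.425=0.352 → t=0.705; u2·a0=0.1645·9.425=1.550 ≤ a1=2.613 → R1 fires; Z=1 Y=8 M=8 D=13
Draw 10: a1=2.613, a2=1.820, a3=3.584, a4=1.856, a0=9.873; τ=−ln(0.8379)/9.873=0.018 → t=0.723; u2·a0=0.3821·9.873=3.772; a1=2.613 < 3.772 ≤ a1+a2=4.433 → R2 fires; Z=0 Y=8 M=8 D=14
Draw 11: a1=2.814, a2=0.000, a3=3.584, a4=1.856, a0=8.254; τ=−ln(0.9441)/8.254=0.007 → t=0.730; u2·a0=0.0447·8.254=0.369 ≤ a1=2.814 → R1 fires; Z=0 Y=9 M=8 D=14
Draw 12: a1=2.814, a2=0.000, a3=4.032, a4=1.856, a0=8.702; τ=−ln(0.6013)/8.702=0.058 → t=0.788; u2·a0=0.6003·8.702=5.224; a1+a2=2.814 < 5.224 ≤ a1+…+a3=6.846 → R3 fires; Z=0 Y=9 M=7 D=16
Draw 13: a1=3.216, a2=0.000, a3=3.528, a4=1.624, a0=8.368; τ=−ln(0.5031)/8.368=0.082 → t=0.870; u2·a0=0.0381·8.368=0.319 ≤ a1=3.216 → R1 fires; Z=0 Y=10 M=7 D=16
Draw 14: a1=3.216, a2=0.000, a3=3.920, a4=1.624, a0=8.760; τ=−ln(0.9090)/8.760=0.011 → t=0.881; u2·a0=0.9591·8.760=8.402; a1+…+a3=7.136 < 8.402 ≤ a1+…+a4=8.760 → R4 fires; Z=0 Y=11 M=7 D=16
Draw 15: a1=3.216, a2=0.000, a3=4.312, a4=1.624, a0=9.152; τ=−ln(0.4157)/9.152=0.096 → t=0.977 > T=0.96: stop.
Z first becomes ≤ 1 when it reaches 1 at the event at t=0.353.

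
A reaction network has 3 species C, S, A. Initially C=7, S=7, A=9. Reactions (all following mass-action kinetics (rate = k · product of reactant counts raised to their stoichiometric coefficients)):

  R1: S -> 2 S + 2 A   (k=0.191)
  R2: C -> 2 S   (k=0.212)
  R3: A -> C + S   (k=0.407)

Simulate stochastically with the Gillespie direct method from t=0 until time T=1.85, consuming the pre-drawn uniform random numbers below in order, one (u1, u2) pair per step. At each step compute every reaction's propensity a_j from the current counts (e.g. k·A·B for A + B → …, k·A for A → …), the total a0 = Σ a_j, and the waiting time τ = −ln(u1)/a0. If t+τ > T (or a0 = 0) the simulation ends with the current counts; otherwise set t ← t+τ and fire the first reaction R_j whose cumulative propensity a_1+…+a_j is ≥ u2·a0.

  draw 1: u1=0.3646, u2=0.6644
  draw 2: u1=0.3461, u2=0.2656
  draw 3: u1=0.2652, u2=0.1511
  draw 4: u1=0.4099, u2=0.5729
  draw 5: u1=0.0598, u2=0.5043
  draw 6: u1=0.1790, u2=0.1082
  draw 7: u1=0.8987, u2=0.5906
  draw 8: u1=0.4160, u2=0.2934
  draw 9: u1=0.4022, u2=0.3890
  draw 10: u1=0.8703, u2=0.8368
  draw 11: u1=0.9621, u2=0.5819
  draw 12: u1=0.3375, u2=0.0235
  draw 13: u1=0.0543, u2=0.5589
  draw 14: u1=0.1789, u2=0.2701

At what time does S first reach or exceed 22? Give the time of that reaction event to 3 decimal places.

Threshold first reached at t = 1.554

t=0.000: C=7 S=7 A=9
Draw 1: a1=1.337, a2=1.484, a3=3.663, a0=6.484; τ=−ln(0.3646)/6.484=0.156 → t=0.156; u2·a0=0.6644·6.484=4.308; a1+a2=2.821 < 4.308 ≤ a1+…+a3=6.484 → R3 fires; C=8 S=8 A=8
Draw 2: a1=1.528, a2=1.696, a3=3.256, a0=6.480; τ=−ln(0.3461)/6.480=0.164 → t=0.319; u2·a0=0.2656·6.480=1.721; a1=1.528 < 1.721 ≤ a1+a2=3.224 → R2 fires; C=7 S=10 A=8
Draw 3: a1=1.910, a2=1.484, a3=3.256, a0=6.650; τ=−ln(0.2652)/6.650=0.200 → t=0.519; u2·a0=0.1511·6.650=1.005 ≤ a1=1.910 → R1 fires; C=7 S=11 A=10
Draw 4: a1=2.101, a2=1.484, a3=4.070, a0=7.655; τ=−ln(0.4099)/7.655=0.117 → t=0.635; u2·a0=0.5729·7.655=4.386; a1+a2=3.585 < 4.386 ≤ a1+…+a3=7.655 → R3 fires; C=8 S=12 A=9
Draw 5: a1=2.292, a2=1.696, a3=3.663, a0=7.651; τ=−ln(0.0598)/7.651=0.368 → t=1.004; u2·a0=0.5043·7.651=3.858; a1=2.292 < 3.858 ≤ a1+a2=3.988 → R2 fires; C=7 S=14 A=9
Draw 6: a1=2.674, a2=1.484, a3=3.663, a0=7.821; τ=−ln(0.1790)/7.821=0.220 → t=1.224; u2·a0=0.1082·7.821=0.846 ≤ a1=2.674 → R1 fires; C=7 S=15 A=11
Draw 7: a1=2.865, a2=1.484, a3=4.477, a0=8.826; τ=−ln(0.8987)/8.826=0.012 → t=1.236; u2·a0=0.5906·8.826=5.213; a1+a2=4.349 < 5.213 ≤ a1+…+a3=8.826 → R3 fires; C=8 S=16 A=10
Draw 8: a1=3.056, a2=1.696, a3=4.070, a0=8.822; τ=−ln(0.4160)/8.822=0.099 → t=1.335; u2·a0=0.2934·8.822=2.588 ≤ a1=3.056 → R1 fires; C=8 S=17 A=12
Draw 9: a1=3.247, a2=1.696, a3=4.884, a0=9.827; τ=−ln(0.4022)/9.827=0.093 → t=1.428; u2·a0=0.3890·9.827=3.823; a1=3.247 < 3.823 ≤ a1+a2=4.943 → R2 fires; C=7 S=19 A=12
Draw 10: a1=3.629, a2=1.484, a3=4.884, a0=9.997; τ=−ln(0.8703)/9.997=0.014 → t=1.442; u2·a0=0.8368·9.997=8.365; a1+a2=5.113 < 8.365 ≤ a1+…+a3=9.997 → R3 fires; C=8 S=20 A=11
Draw 11: a1=3.820, a2=1.696, a3=4.477, a0=9.993; τ=−ln(0.9621)/9.993=0.004 → t=1.446; u2·a0=0.5819·9.993=5.815; a1+a2=5.516 < 5.815 ≤ a1+…+a3=9.993 → R3 fires; C=9 S=21 A=10
Draw 12: a1=4.011, a2=1.908, a3=4.070, a0=9.989; τ=−ln(0.3375)/9.989=0.109 → t=1.554; u2·a0=0.0235·9.989=0.235 ≤ a1=4.011 → R1 fires; C=9 S=22 A=12
Draw 13: a1=4.202, a2=1.908, a3=4.884, a0=10.994; τ=−ln(0.0543)/10.994=0.265 → t=1.819; u2·a0=0.5589·10.994=6.145; a1+a2=6.110 < 6.145 ≤ a1+…+a3=10.994 → R3 fires; C=10 S=23 A=11
Draw 14: a1=4.393, a2=2.120, a3=4.477, a0=10.990; τ=−ln(0.1789)/10.990=0.157 → t=1.976 > T=1.85: stop.
S first becomes ≥ 22 when it reaches 22 at the event at t=1.554.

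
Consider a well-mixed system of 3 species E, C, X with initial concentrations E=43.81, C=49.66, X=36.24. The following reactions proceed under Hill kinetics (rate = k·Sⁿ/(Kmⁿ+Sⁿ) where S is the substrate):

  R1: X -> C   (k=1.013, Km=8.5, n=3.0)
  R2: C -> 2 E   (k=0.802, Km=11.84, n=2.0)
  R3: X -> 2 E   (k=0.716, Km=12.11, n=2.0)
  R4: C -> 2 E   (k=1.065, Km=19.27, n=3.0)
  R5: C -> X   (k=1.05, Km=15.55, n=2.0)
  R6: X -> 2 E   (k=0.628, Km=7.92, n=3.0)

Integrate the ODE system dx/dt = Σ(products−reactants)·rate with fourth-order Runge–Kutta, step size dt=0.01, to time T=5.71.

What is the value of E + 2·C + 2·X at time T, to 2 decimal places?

Check how each reaction changes W = E + 2·C + 2·X (weight of products minus weight of reactants):
R1: X -> C: (2·1) − (2·1) = 2 − 2 = 0
R2: C -> 2 E: (1·2) − (2·1) = 2 − 2 = 0
R3: X -> 2 E: (1·2) − (2·1) = 2 − 2 = 0
R4: C -> 2 E: (1·2) − (2·1) = 2 − 2 = 0
R5: C -> X: (2·1) − (2·1) = 2 − 2 = 0
R6: X -> 2 E: (1·2) − (2·1) = 2 − 2 = 0
Every reaction leaves W unchanged, so W is conserved and no simulation is needed: W(T) = W(0) = 43.81 + 2·49.66 + 2·36.24 = 215.61

Value at T = 215.61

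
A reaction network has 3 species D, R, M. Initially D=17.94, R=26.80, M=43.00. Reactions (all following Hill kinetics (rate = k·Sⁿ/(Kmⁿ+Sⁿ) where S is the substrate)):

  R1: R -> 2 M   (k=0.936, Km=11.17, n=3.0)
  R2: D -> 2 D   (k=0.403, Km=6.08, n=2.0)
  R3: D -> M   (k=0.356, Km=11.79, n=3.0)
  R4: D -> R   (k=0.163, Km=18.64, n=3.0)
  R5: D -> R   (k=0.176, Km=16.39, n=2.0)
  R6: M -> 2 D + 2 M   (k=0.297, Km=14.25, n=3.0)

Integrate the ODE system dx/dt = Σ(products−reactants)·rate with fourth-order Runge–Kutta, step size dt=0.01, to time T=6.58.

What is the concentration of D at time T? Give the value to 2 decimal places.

D at T = 21.01

RK4 with dt=0.01: 658 steps to T=6.58. Trajectory (selected grid times):
t=0.00: D=17.94 R=26.80 M=43.00
t=0.73: D=18.29 R=26.29 M=44.69
t=1.46: D=18.64 R=25.79 M=46.37
t=2.19: D=18.99 R=25.29 M=48.05
t=2.92: D=19.33 R=24.80 M=49.73
t=3.66: D=19.68 R=24.31 M=51.42
t=4.39: D=20.01 R=23.83 M=53.09
t=5.12: D=20.35 R=23.35 M=54.76
t=5.85: D=20.68 R=22.89 M=56.42
t=6.58: D=21.01 R=22.43 M=58.07
Read off D at T=6.58: 21.01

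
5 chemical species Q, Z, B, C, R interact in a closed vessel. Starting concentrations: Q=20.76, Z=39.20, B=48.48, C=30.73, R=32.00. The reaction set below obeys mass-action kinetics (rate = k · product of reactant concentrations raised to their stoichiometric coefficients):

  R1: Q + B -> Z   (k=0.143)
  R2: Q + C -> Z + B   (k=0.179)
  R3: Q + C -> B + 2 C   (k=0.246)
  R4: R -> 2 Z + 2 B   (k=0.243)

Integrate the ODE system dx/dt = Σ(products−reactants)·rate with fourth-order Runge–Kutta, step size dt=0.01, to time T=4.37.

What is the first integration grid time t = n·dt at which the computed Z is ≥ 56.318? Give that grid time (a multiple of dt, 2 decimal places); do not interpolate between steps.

RK4 with dt=0.01: 437 steps to T=4.37. Trajectory (selected grid times):
t=0.00: Q=20.76 Z=39.20 B=48.48 C=30.73 R=32.00
t=0.27: Q=0.06 Z=56.25 B=58.51 C=32.83 R=29.97
t=0.28: Q=0.05 Z=56.40 B=58.66 C=32.83 R=29.90
t=0.49: Q=0.00 Z=59.41 B=61.64 C=32.84 R=28.41
t=0.97: Q=0.00 Z=65.66 B=67.90 C=32.84 R=25.28
t=1.46: Q=0.00 Z=71.34 B=73.57 C=32.84 R=22.44
t=1.94: Q=0.00 Z=76.28 B=78.51 C=32.84 R=19.97
t=2.43: Q=0.00 Z=80.76 B=83.00 C=32.84 R=17.73
t=2.91: Q=0.00 Z=84.67 B=86.90 C=32.84 R=15.78
t=3.40: Q=0.00 Z=88.21 B=90.44 C=32.84 R=14.01
t=3.88: Q=0.00 Z=91.29 B=93.53 C=32.84 R=12.46
t=4.37: Q=0.00 Z=94.09 B=96.33 C=32.84 R=11.07
Z(0.27)=56.249 < 56.318 but Z(0.28)=56.401 ≥ 56.318, so the first grid time is t=0.28.

Threshold first reached at t = 0.28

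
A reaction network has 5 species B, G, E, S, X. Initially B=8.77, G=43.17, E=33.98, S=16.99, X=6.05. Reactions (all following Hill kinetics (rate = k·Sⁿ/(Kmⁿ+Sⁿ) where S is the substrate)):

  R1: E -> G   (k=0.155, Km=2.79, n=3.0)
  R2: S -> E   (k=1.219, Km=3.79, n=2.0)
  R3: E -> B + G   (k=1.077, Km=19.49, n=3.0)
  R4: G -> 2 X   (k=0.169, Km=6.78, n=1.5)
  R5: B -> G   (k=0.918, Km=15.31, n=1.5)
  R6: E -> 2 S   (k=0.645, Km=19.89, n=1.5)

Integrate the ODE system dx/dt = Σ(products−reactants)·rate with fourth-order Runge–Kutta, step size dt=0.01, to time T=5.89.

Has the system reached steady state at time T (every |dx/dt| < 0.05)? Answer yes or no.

RK4 with dt=0.01: 589 steps to T=5.89. Trajectory (selected grid times):
t=0.00: B=8.77 G=43.17 E=33.98 S=16.99 X=6.05
t=0.65: B=9.17 G=43.94 E=33.76 S=16.81 X=6.26
t=1.31: B=9.57 G=44.73 E=33.53 S=16.63 X=6.47
t=1.96: B=9.95 G=45.51 E=33.31 S=16.46 X=6.68
t=2.62: B=10.33 G=46.31 E=33.09 S=16.27 X=6.89
t=3.27: B=10.70 G=47.10 E=32.88 S=16.09 X=7.09
t=3.93: B=11.06 G=47.91 E=32.66 S=15.91 X=7.31
t=4.58: B=11.40 G=48.72 E=32.45 S=15.73 X=7.51
t=5.24: B=11.75 G=49.54 E=32.24 S=15.54 X=7.73
t=5.89: B=12.08 G=50.35 E=32.03 S=15.36 X=7.94
Rates at T: R1=0.1549, R2=1.1490, R3=0.8789, R4=0.1610, R5=0.3782, R6=0.4331
dx/dt at T (Σ net stoichiometry × rate): B=+0.5008, G=+1.2510, E=-0.3179, S=-0.2829, X=+0.3221
Largest |dx/dt| is |+1.2510| (G) ≥ 0.05 → not steady.

Steady state at T: no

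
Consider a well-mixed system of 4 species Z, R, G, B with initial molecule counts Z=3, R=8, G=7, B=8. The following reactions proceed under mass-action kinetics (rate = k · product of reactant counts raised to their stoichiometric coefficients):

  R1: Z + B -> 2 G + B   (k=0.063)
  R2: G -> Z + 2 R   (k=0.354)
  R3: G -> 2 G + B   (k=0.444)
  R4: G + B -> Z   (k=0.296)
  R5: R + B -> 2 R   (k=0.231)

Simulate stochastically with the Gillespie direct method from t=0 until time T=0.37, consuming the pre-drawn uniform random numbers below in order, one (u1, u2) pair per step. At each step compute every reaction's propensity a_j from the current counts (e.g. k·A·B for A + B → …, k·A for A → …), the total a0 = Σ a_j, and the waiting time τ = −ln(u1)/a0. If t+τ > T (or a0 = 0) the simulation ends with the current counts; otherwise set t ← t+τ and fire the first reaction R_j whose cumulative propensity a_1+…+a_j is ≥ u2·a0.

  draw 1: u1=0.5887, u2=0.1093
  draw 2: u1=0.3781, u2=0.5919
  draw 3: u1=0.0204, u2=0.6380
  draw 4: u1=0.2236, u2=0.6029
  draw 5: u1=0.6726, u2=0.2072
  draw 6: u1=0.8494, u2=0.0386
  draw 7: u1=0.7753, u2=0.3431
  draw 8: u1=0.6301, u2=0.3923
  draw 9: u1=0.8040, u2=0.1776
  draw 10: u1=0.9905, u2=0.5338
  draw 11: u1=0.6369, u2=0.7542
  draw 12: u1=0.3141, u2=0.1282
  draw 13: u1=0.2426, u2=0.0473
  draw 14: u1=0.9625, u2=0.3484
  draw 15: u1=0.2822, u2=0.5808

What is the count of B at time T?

B at T = 3

t=0.000: Z=3 R=8 G=7 B=8
Draw 1: a1=1.512, a2=2.478, a3=3.108, a4=16.576, a5=14.784, a0=38.458; τ=−ln(0.5887)/38.458=0.014 → t=0.014; u2·a0=0.1093·38.458=4.203; a1+a2=3.990 < 4.203 ≤ a1+…+a3=7.098 → R3 fires; Z=3 R=8 G=8 B=9
Draw 2: a1=1.701, a2=2.832, a3=3.552, a4=21.312, a5=16.632, a0=46.029; τ=−ln(0.3781)/46.029=0.021 → t=0.035; u2·a0=0.5919·46.029=27.245; a1+…+a3=8.085 < 27.245 ≤ a1+…+a4=29.397 → R4 fires; Z=4 R=8 G=7 B=8
Draw 3: a1=2.016, a2=2.478, a3=3.108, a4=16.576, a5=14.784, a0=38.962; τ=−ln(0.0204)/38.962=0.100 → t=0.135; u2·a0=0.6380·38.962=24.858; a1+…+a4=24.178 < 24.858 ≤ a1+…+a5=38.962 → R5 fires; Z=4 R=9 G=7 B=7
Draw 4: a1=1.764, a2=2.478, a3=3.108, a4=14.504, a5=14.553, a0=36.407; τ=−ln(0.2236)/36.407=0.041 → t=0.176; u2·a0=0.6029·36.407=21.950; a1+…+a4=21.854 < 21.950 ≤ a1+…+a5=36.407 → R5 fires; Z=4 R=10 G=7 B=6
Draw 5: a1=1.512, a2=2.478, a3=3.108, a4=12.432, a5=13.860, a0=33.390; τ=−ln(0.6726)/33.390=0.012 → t=0.188; u2·a0=0.2072·33.390=6.918; a1+a2=3.990 < 6.918 ≤ a1+…+a3=7.098 → R3 fires; Z=4 R=10 G=8 B=7
Draw 6: a1=1.764, a2=2.832, a3=3.552, a4=16.576, a5=16.170, a0=40.894; τ=−ln(0.8494)/40.894=0.004 → t=0.192; u2·a0=0.0386·40.894=1.579 ≤ a1=1.764 → R1 fires; Z=3 R=10 G=10 B=7
Draw 7: a1=1.323, a2=3.540, a3=4.440, a4=20.720, a5=16.170, a0=46.193; τ=−ln(0.7753)/46.193=0.006 → t=0.197; u2·a0=0.3431·46.193=15.849; a1+…+a3=9.303 < 15.849 ≤ a1+…+a4=30.023 → R4 fires; Z=4 R=10 G=9 B=6
Draw 8: a1=1.512, a2=3.186, a3=3.996, a4=15.984, a5=13.860, a0=38.538; τ=−ln(0.6301)/38.538=0.012 → t=0.209; u2·a0=0.3923·38.538=15.118; a1+…+a3=8.694 < 15.118 ≤ a1+…+a4=24.678 → R4 fires; Z=5 R=10 G=8 B=5
Draw 9: a1=1.575, a2=2.832, a3=3.552, a4=11.840, a5=11.550, a0=31.349; τ=−ln(0.8040)/31.349=0.007 → t=0.216; u2·a0=0.1776·31.349=5.568; a1+a2=4.407 < 5.568 ≤ a1+…+a3=7.959 → R3 fires; Z=5 R=10 G=9 B=6
Draw 10: a1=1.890, a2=3.186, a3=3.996, a4=15.984, a5=13.860, a0=38.916; τ=−ln(0.9905)/38.916=0.000 → t=0.217; u2·a0=0.5338·38.916=20.773; a1+…+a3=9.072 < 20.773 ≤ a1+…+a4=25.056 → R4 fires; Z=6 R=10 G=8 B=5
Draw 11: a1=1.890, a2=2.832, a3=3.552, a4=11.840, a5=11.550, a0=31.664; τ=−ln(0.6369)/31.664=0.014 → t=0.231; u2·a0=0.7542·31.664=23.881; a1+…+a4=20.114 < 23.881 ≤ a1+…+a5=31.664 → R5 fires; Z=6 R=11 G=8 B=4
Draw 12: a1=1.512, a2=2.832, a3=3.552, a4=9.472, a5=10.164, a0=27.532; τ=−ln(0.3141)/27.532=0.042 → t=0.273; u2·a0=0.1282·27.532=3.530; a1=1.512 < 3.530 ≤ a1+a2=4.344 → R2 fires; Z=7 R=13 G=7 B=4
Draw 13: a1=1.764, a2=2.478, a3=3.108, a4=8.288, a5=12.012, a0=27.650; τ=−ln(0.2426)/27.650=0.051 → t=0.324; u2·a0=0.0473·27.650=1.308 ≤ a1=1.764 → R1 fires; Z=6 R=13 G=9 B=4
Draw 14: a1=1.512, a2=3.186, a3=3.996, a4=10.656, a5=12.012, a0=31.362; τ=−ln(0.9625)/31.362=0.001 → t=0.325; u2·a0=0.3484·31.362=10.927; a1+…+a3=8.694 < 10.927 ≤ a1+…+a4=19.350 → R4 fires; Z=7 R=13 G=8 B=3
Draw 15: a1=1.323, a2=2.832, a3=3.552, a4=7.104, a5=9.009, a0=23.820; τ=−ln(0.2822)/23.820=0.053 → t=0.378 > T=0.37: stop.
Read off B at T=0.37: 3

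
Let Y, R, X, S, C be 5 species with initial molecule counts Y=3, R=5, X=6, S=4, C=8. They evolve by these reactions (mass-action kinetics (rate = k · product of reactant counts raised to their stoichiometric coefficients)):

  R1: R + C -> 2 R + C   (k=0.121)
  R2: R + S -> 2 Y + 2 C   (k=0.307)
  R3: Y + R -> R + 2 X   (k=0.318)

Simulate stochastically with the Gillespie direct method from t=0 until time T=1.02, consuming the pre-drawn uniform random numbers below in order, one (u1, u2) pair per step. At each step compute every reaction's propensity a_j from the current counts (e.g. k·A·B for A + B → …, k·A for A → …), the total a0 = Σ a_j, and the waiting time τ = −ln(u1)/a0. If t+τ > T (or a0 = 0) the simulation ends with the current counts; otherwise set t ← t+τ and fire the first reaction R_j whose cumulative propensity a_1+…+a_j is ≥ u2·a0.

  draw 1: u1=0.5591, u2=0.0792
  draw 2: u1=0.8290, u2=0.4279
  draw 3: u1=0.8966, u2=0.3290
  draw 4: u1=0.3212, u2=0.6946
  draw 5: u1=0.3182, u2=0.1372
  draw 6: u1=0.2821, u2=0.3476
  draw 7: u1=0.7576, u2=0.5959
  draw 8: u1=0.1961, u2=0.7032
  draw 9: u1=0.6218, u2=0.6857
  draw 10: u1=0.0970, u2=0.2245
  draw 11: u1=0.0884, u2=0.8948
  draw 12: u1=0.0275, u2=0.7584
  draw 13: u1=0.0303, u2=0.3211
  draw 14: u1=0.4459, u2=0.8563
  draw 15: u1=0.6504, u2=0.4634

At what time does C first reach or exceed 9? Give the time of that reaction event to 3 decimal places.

Threshold first reached at t = 0.047

t=0.000: Y=3 R=5 X=6 S=4 C=8
Draw 1: a1=4.840, a2=6.140, a3=4.770, a0=15.750; τ=−ln(0.5591)/15.750=0.037 → t=0.037; u2·a0=0.0792·15.750=1.247 ≤ a1=4.840 → R1 fires; Y=3 R=6 X=6 S=4 C=8
Draw 2: a1=5.808, a2=7.368, a3=5.724, a0=18.900; τ=−ln(0.8290)/18.900=0.010 → t=0.047; u2·a0=0.4279·18.900=8.087; a1=5.808 < 8.087 ≤ a1+a2=13.176 → R2 fires; Y=5 R=5 X=6 S=3 C=10
Draw 3: a1=6.050, a2=4.605, a3=7.950, a0=18.605; τ=−ln(0.8966)/18.605=0.006 → t=0.053; u2·a0=0.3290·18.605=6.121; a1=6.050 < 6.121 ≤ a1+a2=10.655 → R2 fires; Y=7 R=4 X=6 S=2 C=12
Draw 4: a1=5.808, a2=2.456, a3=8.904, a0=17.168; τ=−ln(0.3212)/17.168=0.066 → t=0.119; u2·a0=0.6946·17.168=11.925; a1+a2=8.264 < 11.925 ≤ a1+…+a3=17.168 → R3 fires; Y=6 R=4 X=8 S=2 C=12
Draw 5: a1=5.808, a2=2.456, a3=7.632, a0=15.896; τ=−ln(0.3182)/15.896=0.072 → t=0.191; u2·a0=0.1372·15.896=2.181 ≤ a1=5.808 → R1 fires; Y=6 R=5 X=8 S=2 C=12
Draw 6: a1=7.260, a2=3.070, a3=9.540, a0=19.870; τ=−ln(0.2821)/19.870=0.064 → t=0.255; u2·a0=0.3476·19.870=6.907 ≤ a1=7.260 → R1 fires; Y=6 R=6 X=8 S=2 C=12
Draw 7: a1=8.712, a2=3.684, a3=11.448, a0=23.844; τ=−ln(0.7576)/23.844=0.012 → t=0.266; u2·a0=0.5959·23.844=14.209; a1+a2=12.396 < 14.209 ≤ a1+…+a3=23.844 → R3 fires; Y=5 R=6 X=10 S=2 C=12
Draw 8: a1=8.712, a2=3.684, a3=9.540, a0=21.936; τ=−ln(0.1961)/21.936=0.074 → t=0.340; u2·a0=0.7032·21.936=15.425; a1+a2=12.396 < 15.425 ≤ a1+…+a3=21.936 → R3 fires; Y=4 R=6 X=12 S=2 C=12
Draw 9: a1=8.712, a2=3.684, a3=7.632, a0=20.028; τ=−ln(0.6218)/20.028=0.024 → t=0.364; u2·a0=0.6857·20.028=13.733; a1+a2=12.396 < 13.733 ≤ a1+…+a3=20.028 → R3 fires; Y=3 R=6 X=14 S=2 C=12
Draw 10: a1=8.712, a2=3.684, a3=5.724, a0=18.120; τ=−ln(0.0970)/18.120=0.129 → t=0.493; u2·a0=0.2245·18.120=4.068 ≤ a1=8.712 → R1 fires; Y=3 R=7 X=14 S=2 C=12
Draw 11: a1=10.164, a2=4.298, a3=6.678, a0=21.140; τ=−ln(0.0884)/21.140=0.115 → t=0.608; u2·a0=0.8948·21.140=18.916; a1+a2=14.462 < 18.916 ≤ a1+…+a3=21.140 → R3 fires; Y=2 R=7 X=16 S=2 C=12
Draw 12: a1=10.164, a2=4.298, a3=4.452, a0=18.914; τ=−ln(0.0275)/18.914=0.190 → t=0.798; u2·a0=0.7584·18.914=14.344; a1=10.164 < 14.344 ≤ a1+a2=14.462 → R2 fires; Y=4 R=6 X=16 S=1 C=14
Draw 13: a1=10.164, a2=1.842, a3=7.632, a0=19.638; τ=−ln(0.0303)/19.638=0.178 → t=0.976; u2·a0=0.3211·19.638=6.306 ≤ a1=10.164 → R1 fires; Y=4 R=7 X=16 S=1 C=14
Draw 14: a1=11.858, a2=2.149, a3=8.904, a0=22.911; τ=−ln(0.4459)/22.911=0.035 → t=1.011; u2·a0=0.8563·22.911=19.619; a1+a2=14.007 < 19.619 ≤ a1+…+a3=22.911 → R3 fires; Y=3 R=7 X=18 S=1 C=14
Draw 15: a1=11.858, a2=2.149, a3=6.678, a0=20.685; τ=−ln(0.6504)/20.685=0.021 → t=1.032 > T=1.02: stop.
C first becomes ≥ 9 when it reaches 10 at the event at t=0.047.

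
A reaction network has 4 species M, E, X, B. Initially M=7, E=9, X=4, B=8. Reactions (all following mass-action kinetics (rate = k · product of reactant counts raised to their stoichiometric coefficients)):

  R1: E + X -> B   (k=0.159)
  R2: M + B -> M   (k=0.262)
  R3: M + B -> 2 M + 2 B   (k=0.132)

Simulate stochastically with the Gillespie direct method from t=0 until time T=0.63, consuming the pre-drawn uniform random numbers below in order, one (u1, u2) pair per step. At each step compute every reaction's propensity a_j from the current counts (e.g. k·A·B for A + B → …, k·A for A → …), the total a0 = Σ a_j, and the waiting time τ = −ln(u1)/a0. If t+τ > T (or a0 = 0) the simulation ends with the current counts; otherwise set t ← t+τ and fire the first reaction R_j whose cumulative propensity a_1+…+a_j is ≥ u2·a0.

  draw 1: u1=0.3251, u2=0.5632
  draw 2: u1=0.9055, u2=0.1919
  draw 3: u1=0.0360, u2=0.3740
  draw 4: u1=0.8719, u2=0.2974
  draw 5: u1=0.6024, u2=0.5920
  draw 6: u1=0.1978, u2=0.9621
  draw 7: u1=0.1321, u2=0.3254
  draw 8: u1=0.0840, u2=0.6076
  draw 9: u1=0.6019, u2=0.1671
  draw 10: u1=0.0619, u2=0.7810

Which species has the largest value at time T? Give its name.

t=0.000: M=7 E=9 X=4 B=8
Draw 1: a1=5.724, a2=14.672, a3=7.392, a0=27.788; τ=−ln(0.3251)/27.788=0.040 → t=0.040; u2·a0=0.5632·27.788=15.650; a1=5.724 < 15.650 ≤ a1+a2=20.396 → R2 fires; M=7 E=9 X=4 B=7
Draw 2: a1=5.724, a2=12.838, a3=6.468, a0=25.030; τ=−ln(0.9055)/25.030=0.004 → t=0.044; u2·a0=0.1919·25.030=4.803 ≤ a1=5.724 → R1 fires; M=7 E=8 X=3 B=8
Draw 3: a1=3.816, a2=14.672, a3=7.392, a0=25.880; τ=−ln(0.0360)/25.880=0.128 → t=0.173; u2·a0=0.3740·25.880=9.679; a1=3.816 < 9.679 ≤ a1+a2=18.488 → R2 fires; M=7 E=8 X=3 B=7
Draw 4: a1=3.816, a2=12.838, a3=6.468, a0=23.122; τ=−ln(0.8719)/23.122=0.006 → t=0.179; u2·a0=0.2974·23.122=6.876; a1=3.816 < 6.876 ≤ a1+a2=16.654 → R2 fires; M=7 E=8 X=3 B=6
Draw 5: a1=3.816, a2=11.004, a3=5.544, a0=20.364; τ=−ln(0.6024)/20.364=0.025 → t=0.204; u2·a0=0.5920·20.364=12.055; a1=3.816 < 12.055 ≤ a1+a2=14.820 → R2 fires; M=7 E=8 X=3 B=5
Draw 6: a1=3.816, a2=9.170, a3=4.620, a0=17.606; τ=−ln(0.1978)/17.606=0.092 → t=0.296; u2·a0=0.9621·17.606=16.939; a1+a2=12.986 < 16.939 ≤ a1+…+a3=17.606 → R3 fires; M=8 E=8 X=3 B=6
Draw 7: a1=3.816, a2=12.576, a3=6.336, a0=22.728; τ=−ln(0.1321)/22.728=0.089 → t=0.385; u2·a0=0.3254·22.728=7.396; a1=3.816 < 7.396 ≤ a1+a2=16.392 → R2 fires; M=8 E=8 X=3 B=5
Draw 8: a1=3.816, a2=10.480, a3=5.280, a0=19.576; τ=−ln(0.0840)/19.576=0.127 → t=0.511; u2·a0=0.6076·19.576=11.894; a1=3.816 < 11.894 ≤ a1+a2=14.296 → R2 fires; M=8 E=8 X=3 B=4
Draw 9: a1=3.816, a2=8.384, a3=4.224, a0=16.424; τ=−ln(0.6019)/16.424=0.031 → t=0.542; u2·a0=0.1671·16.424=2.744 ≤ a1=3.816 → R1 fires; M=8 E=7 X=2 B=5
Draw 10: a1=2.226, a2=10.480, a3=5.280, a0=17.986; τ=−ln(0.0619)/17.986=0.155 → t=0.697 > T=0.63: stop.
At T=0.63: M=8 E=7 X=2 B=5; the largest is M.

Dominant species at T: M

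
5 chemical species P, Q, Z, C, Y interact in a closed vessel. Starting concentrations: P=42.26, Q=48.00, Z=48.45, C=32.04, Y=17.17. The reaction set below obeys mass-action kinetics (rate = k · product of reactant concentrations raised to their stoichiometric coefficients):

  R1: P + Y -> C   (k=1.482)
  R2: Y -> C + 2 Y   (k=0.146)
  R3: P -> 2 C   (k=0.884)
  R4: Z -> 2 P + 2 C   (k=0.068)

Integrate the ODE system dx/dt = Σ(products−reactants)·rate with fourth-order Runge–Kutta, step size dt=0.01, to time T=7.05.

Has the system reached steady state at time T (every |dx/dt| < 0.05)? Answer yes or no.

Steady state at T: no

RK4 with dt=0.01: 705 steps to T=7.05. Trajectory (selected grid times):
t=0.00: P=42.26 Q=48.00 Z=48.45 C=32.04 Y=17.17
t=0.78: P=16.01 Q=48.00 Z=45.95 C=82.39 Y=0.00
t=1.57: P=11.41 Q=48.00 Z=43.54 C=106.01 Y=0.00
t=2.35: P=8.97 Q=48.00 Z=41.29 C=124.39 Y=0.00
t=3.13: P=7.57 Q=48.00 Z=39.16 C=139.98 Y=0.00
t=3.92: P=6.71 Q=48.00 Z=37.11 C=154.00 Y=0.00
t=4.70: P=6.13 Q=48.00 Z=35.20 C=166.66 Y=0.00
t=5.48: P=5.69 Q=48.00 Z=33.38 C=178.44 Y=0.00
t=6.27: P=5.34 Q=48.00 Z=31.63 C=189.62 Y=0.00
t=7.05: P=5.03 Q=48.00 Z=30.00 C=200.04 Y=0.00
Rates at T: R1=0.0000, R2=0.0000, R3=4.4486, R4=2.0399
dx/dt at T (Σ net stoichiometry × rate): P=-0.3689, Q=+0.0000, Z=-2.0399, C=+12.9770, Y=-0.0000
Largest |dx/dt| is |+12.9770| (C) ≥ 0.05 → not steady.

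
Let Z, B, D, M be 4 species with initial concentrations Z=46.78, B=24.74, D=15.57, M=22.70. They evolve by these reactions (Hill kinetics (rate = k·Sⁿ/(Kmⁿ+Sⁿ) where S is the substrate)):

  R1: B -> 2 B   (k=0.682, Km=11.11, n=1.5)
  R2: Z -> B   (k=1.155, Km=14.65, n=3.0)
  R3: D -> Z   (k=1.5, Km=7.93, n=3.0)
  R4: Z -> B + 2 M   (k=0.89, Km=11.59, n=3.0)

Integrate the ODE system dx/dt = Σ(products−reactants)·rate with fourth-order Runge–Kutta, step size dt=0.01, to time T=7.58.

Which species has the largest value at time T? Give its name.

Dominant species at T: B

RK4 with dt=0.01: 758 steps to T=7.58. Trajectory (selected grid times):
t=0.00: Z=46.78 B=24.74 D=15.57 M=22.70
t=0.84: Z=46.20 B=26.86 D=14.47 M=24.17
t=1.68: Z=45.59 B=29.00 D=13.41 M=25.64
t=2.53: Z=44.93 B=31.16 D=12.37 M=27.13
t=3.37: Z=44.23 B=33.31 D=11.40 M=28.60
t=4.21: Z=43.47 B=35.47 D=10.49 M=30.07
t=5.05: Z=42.65 B=37.62 D=9.65 M=31.54
t=5.90: Z=41.75 B=39.81 D=8.86 M=33.02
t=6.74: Z=40.78 B=41.97 D=8.17 M=34.48
t=7.58: Z=39.75 B=44.13 D=7.55 M=35.94
At T=7.58: Z=39.75 B=44.13 D=7.55 M=35.94; the largest is B.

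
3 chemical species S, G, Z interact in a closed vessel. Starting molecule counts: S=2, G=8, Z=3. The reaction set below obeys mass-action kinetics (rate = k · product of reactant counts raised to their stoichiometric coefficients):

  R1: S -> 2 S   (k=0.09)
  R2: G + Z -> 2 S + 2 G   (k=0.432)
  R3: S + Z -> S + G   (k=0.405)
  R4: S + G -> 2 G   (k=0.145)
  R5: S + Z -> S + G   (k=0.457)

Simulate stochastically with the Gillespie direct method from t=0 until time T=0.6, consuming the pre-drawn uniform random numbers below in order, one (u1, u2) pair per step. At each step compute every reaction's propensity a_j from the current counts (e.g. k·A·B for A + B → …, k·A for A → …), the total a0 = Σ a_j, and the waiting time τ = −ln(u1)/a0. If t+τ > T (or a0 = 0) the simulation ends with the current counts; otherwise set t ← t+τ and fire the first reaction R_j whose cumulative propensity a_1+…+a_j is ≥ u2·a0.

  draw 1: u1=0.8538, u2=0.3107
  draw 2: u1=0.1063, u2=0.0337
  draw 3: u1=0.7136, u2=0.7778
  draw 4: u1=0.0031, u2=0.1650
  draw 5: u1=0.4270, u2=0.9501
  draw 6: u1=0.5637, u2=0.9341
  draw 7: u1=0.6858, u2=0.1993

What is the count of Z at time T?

t=0.000: S=2 G=8 Z=3
Draw 1: a1=0.180, a2=10.368, a3=2.430, a4=2.320, a5=2.742, a0=18.040; τ=−ln(0.8538)/18.040=0.009 → t=0.009; u2·a0=0.3107·18.040=5.605; a1=0.180 < 5.605 ≤ a1+a2=10.548 → R2 fires; S=4 G=9 Z=2
Draw 2: a1=0.360, a2=7.776, a3=3.240, a4=5.220, a5=3.656, a0=20.252; τ=−ln(0.1063)/20.252=0.111 → t=0.119; u2·a0=0.0337·20.252=0.682; a1=0.360 < 0.682 ≤ a1+a2=8.136 → R2 fires; S=6 G=10 Z=1
Draw 3: a1=0.540, a2=4.320, a3=2.430, a4=8.700, a5=2.742, a0=18.732; τ=−ln(0.7136)/18.732=0.018 → t=0.137; u2·a0=0.7778·18.732=14.570; a1+…+a3=7.290 < 14.570 ≤ a1+…+a4=15.990 → R4 fires; S=5 G=11 Z=1
Draw 4: a1=0.450, a2=4.752, a3=2.025, a4=7.975, a5=2.285, a0=17.487; τ=−ln(0.0031)/17.487=0.330 → t=0.468; u2·a0=0.1650·17.487=2.885; a1=0.450 < 2.885 ≤ a1+a2=5.202 → R2 fires; S=7 G=12 Z=0
Draw 5: a1=0.630, a2=0.000, a3=0.000, a4=12.180, a5=0.000, a0=12.810; τ=−ln(0.4270)/12.810=0.066 → t=0.534; u2·a0=0.9501·12.810=12.171; a1+…+a3=0.630 < 12.171 ≤ a1+…+a4=12.810 → R4 fires; S=6 G=13 Z=0
Draw 6: a1=0.540, a2=0.000, a3=0.000, a4=11.310, a5=0.000, a0=11.850; τ=−ln(0.5637)/11.850=0.048 → t=0.583; u2·a0=0.9341·11.850=11.069; a1+…+a3=0.540 < 11.069 ≤ a1+…+a4=11.850 → R4 fires; S=5 G=14 Z=0
Draw 7: a1=0.450, a2=0.000, a3=0.000, a4=10.150, a5=0.000, a0=10.600; τ=−ln(0.6858)/10.600=0.036 → t=0.618 > T=0.6: stop.
Read off Z at T=0.6: 0

Z at T = 0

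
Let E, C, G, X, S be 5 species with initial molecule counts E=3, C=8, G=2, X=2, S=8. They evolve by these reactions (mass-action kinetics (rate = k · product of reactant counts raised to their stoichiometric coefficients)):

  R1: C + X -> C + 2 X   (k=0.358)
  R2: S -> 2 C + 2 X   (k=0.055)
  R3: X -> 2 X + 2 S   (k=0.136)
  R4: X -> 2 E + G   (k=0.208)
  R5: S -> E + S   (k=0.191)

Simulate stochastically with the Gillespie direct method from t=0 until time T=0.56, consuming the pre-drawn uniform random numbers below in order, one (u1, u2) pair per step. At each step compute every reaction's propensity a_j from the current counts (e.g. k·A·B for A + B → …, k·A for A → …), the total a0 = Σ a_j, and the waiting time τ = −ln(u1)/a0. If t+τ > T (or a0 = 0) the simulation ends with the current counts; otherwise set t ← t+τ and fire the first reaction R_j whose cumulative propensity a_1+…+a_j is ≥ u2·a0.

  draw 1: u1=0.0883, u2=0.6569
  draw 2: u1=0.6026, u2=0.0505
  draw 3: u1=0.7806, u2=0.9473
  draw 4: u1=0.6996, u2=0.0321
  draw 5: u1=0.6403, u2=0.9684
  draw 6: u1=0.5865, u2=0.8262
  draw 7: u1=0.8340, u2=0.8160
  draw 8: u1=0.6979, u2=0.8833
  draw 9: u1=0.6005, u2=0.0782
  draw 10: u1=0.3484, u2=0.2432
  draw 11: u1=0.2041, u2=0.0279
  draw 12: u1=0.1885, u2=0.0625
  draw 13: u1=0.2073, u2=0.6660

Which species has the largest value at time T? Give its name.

t=0.000: E=3 C=8 G=2 X=2 S=8
Draw 1: a1=5.728, a2=0.440, a3=0.272, a4=0.416, a5=1.528, a0=8.384; τ=−ln(0.0883)/8.384=0.289 → t=0.289; u2·a0=0.6569·8.384=5.507 ≤ a1=5.728 → R1 fires; E=3 C=8 G=2 X=3 S=8
Draw 2: a1=8.592, a2=0.440, a3=0.408, a4=0.624, a5=1.528, a0=11.592; τ=−ln(0.6026)/11.592=0.044 → t=0.333; u2·a0=0.0505·11.592=0.585 ≤ a1=8.592 → R1 fires; E=3 C=8 G=2 X=4 S=8
Draw 3: a1=11.456, a2=0.440, a3=0.544, a4=0.832, a5=1.528, a0=14.800; τ=−ln(0.7806)/14.800=0.017 → t=0.350; u2·a0=0.9473·14.800=14.020; a1+…+a4=13.272 < 14.020 ≤ a1+…+a5=14.800 → R5 fires; E=4 C=8 G=2 X=4 S=8
Draw 4: a1=11.456, a2=0.440, a3=0.544, a4=0.832, a5=1.528, a0=14.800; τ=−ln(0.6996)/14.800=0.024 → t=0.374; u2·a0=0.0321·14.800=0.475 ≤ a1=11.456 → R1 fires; E=4 C=8 G=2 X=5 S=8
Draw 5: a1=14.320, a2=0.440, a3=0.680, a4=1.040, a5=1.528, a0=18.008; τ=−ln(0.6403)/18.008=0.025 → t=0.399; u2·a0=0.9684·18.008=17.439; a1+…+a4=16.480 < 17.439 ≤ a1+…+a5=18.008 → R5 fires; E=5 C=8 G=2 X=5 S=8
Draw 6: a1=14.320, a2=0.440, a3=0.680, a4=1.040, a5=1.528, a0=18.008; τ=−ln(0.5865)/18.008=0.030 → t=0.428; u2·a0=0.8262·18.008=14.878; a1+a2=14.760 < 14.878 ≤ a1+…+a3=15.440 → R3 fires; E=5 C=8 G=2 X=6 S=10
Draw 7: a1=17.184, a2=0.550, a3=0.816, a4=1.248, a5=1.910, a0=21.708; τ=−ln(0.8340)/21.708=0.008 → t=0.437; u2·a0=0.8160·21.708=17.714; a1=17.184 < 17.714 ≤ a1+a2=17.734 → R2 fires; E=5 C=10 G=2 X=8 S=9
Draw 8: a1=28.640, a2=0.495, a3=1.088, a4=1.664, a5=1.719, a0=33.606; τ=−ln(0.6979)/33.606=0.011 → t=0.448; u2·a0=0.8833·33.606=29.684; a1+a2=29.135 < 29.684 ≤ a1+…+a3=30.223 → R3 fires; E=5 C=10 G=2 X=9 S=11
Draw 9: a1=32.220, a2=0.605, a3=1.224, a4=1.872, a5=2.101, a0=38.022; τ=−ln(0.6005)/38.022=0.013 → t=0.461; u2·a0=0.0782·38.022=2.973 ≤ a1=32.220 → R1 fires; E=5 C=10 G=2 X=10 S=11
Draw 10: a1=35.800, a2=0.605, a3=1.360, a4=2.080, a5=2.101, a0=41.946; τ=−ln(0.3484)/41.946=0.025 → t=0.486; u2·a0=0.2432·41.946=10.201 ≤ a1=35.800 → R1 fires; E=5 C=10 G=2 X=11 S=11
Draw 11: a1=39.380, a2=0.605, a3=1.496, a4=2.288, a5=2.101, a0=45.870; τ=−ln(0.2041)/45.870=0.035 → t=0.521; u2·a0=0.0279·45.870=1.280 ≤ a1=39.380 → R1 fires; E=5 C=10 G=2 X=12 S=11
Draw 12: a1=42.960, a2=0.605, a3=1.632, a4=2.496, a5=2.101, a0=49.794; τ=−ln(0.1885)/49.794=0.034 → t=0.554; u2·a0=0.0625·49.794=3.112 ≤ a1=42.960 → R1 fires; E=5 C=10 G=2 X=13 S=11
Draw 13: a1=46.540, a2=0.605, a3=1.768, a4=2.704, a5=2.101, a0=53.718; τ=−ln(0.2073)/53.718=0.029 → t=0.584 > T=0.56: stop.
At T=0.56: E=5 C=10 G=2 X=13 S=11; the largest is X.

Dominant species at T: X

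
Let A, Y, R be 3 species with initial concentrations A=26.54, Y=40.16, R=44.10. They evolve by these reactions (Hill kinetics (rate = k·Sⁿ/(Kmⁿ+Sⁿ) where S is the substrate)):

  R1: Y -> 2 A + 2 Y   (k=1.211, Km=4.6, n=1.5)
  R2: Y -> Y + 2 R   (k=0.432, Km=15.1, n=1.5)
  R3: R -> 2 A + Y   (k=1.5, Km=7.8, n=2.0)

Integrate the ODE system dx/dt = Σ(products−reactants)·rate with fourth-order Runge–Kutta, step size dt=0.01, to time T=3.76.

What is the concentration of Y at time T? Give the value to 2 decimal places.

RK4 with dt=0.01: 376 steps to T=3.76. Trajectory (selected grid times):
t=0.00: A=26.54 Y=40.16 R=44.10
t=0.42: A=28.74 Y=41.26 R=43.79
t=0.84: A=30.94 Y=42.36 R=43.47
t=1.25: A=33.09 Y=43.44 R=43.17
t=1.67: A=35.30 Y=44.54 R=42.86
t=2.09: A=37.50 Y=45.64 R=42.56
t=2.51: A=39.71 Y=46.74 R=42.25
t=2.92: A=41.86 Y=47.82 R=41.96
t=3.34: A=44.07 Y=48.92 R=41.66
t=3.76: A=46.27 Y=50.03 R=41.36
Read off Y at T=3.76: 50.03

Y at T = 50.03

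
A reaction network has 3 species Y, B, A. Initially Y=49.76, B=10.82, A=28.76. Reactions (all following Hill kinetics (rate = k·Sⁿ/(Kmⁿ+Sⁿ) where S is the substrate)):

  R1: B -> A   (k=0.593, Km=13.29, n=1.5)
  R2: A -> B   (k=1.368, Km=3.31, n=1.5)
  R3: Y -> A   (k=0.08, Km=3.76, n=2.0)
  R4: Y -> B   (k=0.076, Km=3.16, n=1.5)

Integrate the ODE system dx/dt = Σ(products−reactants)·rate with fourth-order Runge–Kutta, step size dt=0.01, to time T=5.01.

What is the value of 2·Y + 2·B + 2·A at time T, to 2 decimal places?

Check how each reaction changes W = 2·Y + 2·B + 2·A (weight of products minus weight of reactants):
R1: B -> A: (2·1) − (2·1) = 2 − 2 = 0
R2: A -> B: (2·1) − (2·1) = 2 − 2 = 0
R3: Y -> A: (2·1) − (2·1) = 2 − 2 = 0
R4: Y -> B: (2·1) − (2·1) = 2 − 2 = 0
Every reaction leaves W unchanged, so W is conserved and no simulation is needed: W(T) = W(0) = 2·49.76 + 2·10.82 + 2·28.76 = 178.68

Value at T = 178.68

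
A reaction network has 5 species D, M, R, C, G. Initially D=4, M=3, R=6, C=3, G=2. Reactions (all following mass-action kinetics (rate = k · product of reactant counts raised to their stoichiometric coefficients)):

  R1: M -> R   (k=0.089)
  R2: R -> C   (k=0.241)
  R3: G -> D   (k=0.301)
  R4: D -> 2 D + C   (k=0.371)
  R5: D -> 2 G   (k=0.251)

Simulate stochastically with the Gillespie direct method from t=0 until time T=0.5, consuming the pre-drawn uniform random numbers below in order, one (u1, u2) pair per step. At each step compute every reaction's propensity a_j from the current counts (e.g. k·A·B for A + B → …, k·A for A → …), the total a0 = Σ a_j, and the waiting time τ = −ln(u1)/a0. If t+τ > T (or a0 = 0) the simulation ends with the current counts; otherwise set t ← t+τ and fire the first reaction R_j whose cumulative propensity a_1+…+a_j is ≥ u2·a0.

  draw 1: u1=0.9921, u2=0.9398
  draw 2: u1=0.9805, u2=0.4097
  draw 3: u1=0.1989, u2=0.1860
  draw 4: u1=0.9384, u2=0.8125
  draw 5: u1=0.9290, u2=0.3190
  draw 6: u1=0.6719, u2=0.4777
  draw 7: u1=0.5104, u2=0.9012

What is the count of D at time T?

t=0.000: D=4 M=3 R=6 C=3 G=2
Draw 1: a1=0.267, a2=1.446, a3=0.602, a4=1.484, a5=1.004, a0=4.803; τ=−ln(0.9921)/4.803=0.002 → t=0.002; u2·a0=0.9398·4.803=4.514; a1+…+a4=3.799 < 4.514 ≤ a1+…+a5=4.803 → R5 fires; D=3 M=3 R=6 C=3 G=4
Draw 2: a1=0.267, a2=1.446, a3=1.204, a4=1.113, a5=0.753, a0=4.783; τ=−ln(0.9805)/4.783=0.004 → t=0.006; u2·a0=0.4097·4.783=1.960; a1+a2=1.713 < 1.960 ≤ a1+…+a3=2.917 → R3 fires; D=4 M=3 R=6 C=3 G=3
Draw 3: a1=0.267, a2=1.446, a3=0.903, a4=1.484, a5=1.004, a0=5.104; τ=−ln(0.1989)/5.104=0.316 → t=0.322; u2·a0=0.1860·5.104=0.949; a1=0.267 < 0.949 ≤ a1+a2=1.713 → R2 fires; D=4 M=3 R=5 C=4 G=3
Draw 4: a1=0.267, a2=1.205, a3=0.903, a4=1.484, a5=1.004, a0=4.863; τ=−ln(0.9384)/4.863=0.013 → t=0.335; u2·a0=0.8125·4.863=3.951; a1+…+a4=3.859 < 3.951 ≤ a1+…+a5=4.863 → R5 fires; D=3 M=3 R=5 C=4 G=5
Draw 5: a1=0.267, a2=1.205, a3=1.505, a4=1.113, a5=0.753, a0=4.843; τ=−ln(0.9290)/4.843=0.015 → t=0.350; u2·a0=0.3190·4.843=1.545; a1+a2=1.472 < 1.545 ≤ a1+…+a3=2.977 → R3 fires; D=4 M=3 R=5 C=4 G=4
Draw 6: a1=0.267, a2=1.205, a3=1.204, a4=1.484, a5=1.004, a0=5.164; τ=−ln(0.6719)/5.164=0.077 → t=0.427; u2·a0=0.4777·5.164=2.467; a1+a2=1.472 < 2.467 ≤ a1+…+a3=2.676 → R3 fires; D=5 M=3 R=5 C=4 G=3
Draw 7: a1=0.267, a2=1.205, a3=0.903, a4=1.855, a5=1.255, a0=5.485; τ=−ln(0.5104)/5.485=0.123 → t=0.550 > T=0.5: stop.
Read off D at T=0.5: 5

D at T = 5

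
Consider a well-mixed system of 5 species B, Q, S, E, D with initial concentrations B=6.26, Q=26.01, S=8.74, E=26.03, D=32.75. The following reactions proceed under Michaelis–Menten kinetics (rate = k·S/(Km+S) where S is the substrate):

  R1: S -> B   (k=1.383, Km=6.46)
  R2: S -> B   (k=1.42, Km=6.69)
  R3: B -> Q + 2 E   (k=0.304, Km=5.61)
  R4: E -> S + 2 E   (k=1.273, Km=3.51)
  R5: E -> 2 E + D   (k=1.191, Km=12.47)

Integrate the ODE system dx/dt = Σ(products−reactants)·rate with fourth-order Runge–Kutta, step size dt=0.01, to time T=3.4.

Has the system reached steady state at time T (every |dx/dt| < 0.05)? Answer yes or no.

RK4 with dt=0.01: 340 steps to T=3.4. Trajectory (selected grid times):
t=0.00: B=6.26 Q=26.01 S=8.74 E=26.03 D=32.75
t=0.38: B=6.80 Q=26.07 S=8.56 E=26.89 D=33.06
t=0.76: B=7.34 Q=26.14 S=8.39 E=27.76 D=33.37
t=1.13: B=7.85 Q=26.20 S=8.23 E=28.61 D=33.67
t=1.51: B=8.37 Q=26.27 S=8.07 E=29.50 D=33.99
t=1.89: B=8.89 Q=26.34 S=7.92 E=30.39 D=34.31
t=2.27: B=9.40 Q=26.41 S=7.78 E=31.29 D=34.63
t=2.64: B=9.88 Q=26.48 S=7.64 E=32.17 D=34.95
t=3.02: B=10.38 Q=26.56 S=7.51 E=33.08 D=35.28
t=3.40: B=10.87 Q=26.63 S=7.38 E=34.00 D=35.61
Rates at T: R1=0.7374, R2=0.7448, R3=0.2005, R4=1.1539, R5=0.8714
dx/dt at T (Σ net stoichiometry × rate): B=+1.2817, Q=+0.2005, S=-0.3283, E=+2.4263, D=+0.8714
Largest |dx/dt| is |+2.4263| (E) ≥ 0.05 → not steady.

Steady state at T: no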